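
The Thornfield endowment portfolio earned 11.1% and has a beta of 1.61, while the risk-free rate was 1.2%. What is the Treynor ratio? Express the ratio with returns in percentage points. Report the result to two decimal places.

6.15

Treynor = (Rp − Rf) / β = (11.1% − 1.2%) / 1.61 = 9.90 / 1.61 = 6.1491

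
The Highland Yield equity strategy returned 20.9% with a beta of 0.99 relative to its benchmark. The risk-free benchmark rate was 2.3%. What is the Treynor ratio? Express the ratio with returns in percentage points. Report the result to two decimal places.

18.79

Treynor = (Rp − Rf) / β = (20.9% − 2.3%) / 0.99 = 18.60 / 0.99 = 18.7879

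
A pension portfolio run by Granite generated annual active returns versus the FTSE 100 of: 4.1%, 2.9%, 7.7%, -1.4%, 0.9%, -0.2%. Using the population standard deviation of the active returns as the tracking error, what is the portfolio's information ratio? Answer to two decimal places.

Mean return r̄ = 14.00 / 6 = 2.3333%
Σ(r − r̄)² = 54.6533; population σ = √(54.6533/6) = 3.0181%
IR = r̄ / tracking error = 2.3333 / 3.0181 = 0.7731

0.77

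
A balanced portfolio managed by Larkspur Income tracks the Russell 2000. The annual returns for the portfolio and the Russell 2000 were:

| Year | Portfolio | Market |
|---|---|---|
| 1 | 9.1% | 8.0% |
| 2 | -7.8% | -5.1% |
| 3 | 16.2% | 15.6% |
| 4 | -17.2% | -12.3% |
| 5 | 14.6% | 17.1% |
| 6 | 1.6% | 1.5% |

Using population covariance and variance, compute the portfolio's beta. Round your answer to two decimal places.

1.12

r̄p = 2.7500%,  r̄m = 4.1333%
Cov = Σ(rp − r̄p)(rm − r̄m) / 6 = 126.7867
Var(rm) = Σ(rm − r̄m)² / 6 = 112.8022
β = Cov / Var = 126.7867 / 112.8022 = 1.1240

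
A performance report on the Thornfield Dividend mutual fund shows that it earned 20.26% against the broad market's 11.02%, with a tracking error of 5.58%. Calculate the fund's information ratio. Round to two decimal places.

IR = (Rp − Rb) / TE = (20.26% − 11.02%) / 5.58% = 9.24% / 5.58% = 1.6559

1.66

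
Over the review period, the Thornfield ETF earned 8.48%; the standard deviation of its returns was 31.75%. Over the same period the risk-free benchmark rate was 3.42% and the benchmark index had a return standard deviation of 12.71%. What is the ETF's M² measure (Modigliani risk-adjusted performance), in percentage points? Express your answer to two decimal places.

Sharpe = (Rp − Rf) / σp = (8.48% − 3.42%) / 31.75% = 0.1594
M² = Rf + Sharpe × σm = 3.42% + 0.1594 × 12.71% = 5.4460%

5.45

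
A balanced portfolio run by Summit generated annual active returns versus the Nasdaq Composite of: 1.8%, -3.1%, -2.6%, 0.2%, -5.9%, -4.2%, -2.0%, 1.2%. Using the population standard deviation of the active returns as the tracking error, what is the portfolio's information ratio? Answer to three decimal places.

-0.724

Mean return μ = -14.60 / 8 = -1.8250%
Population std dev = √[50.8950 / 8] = 2.5223%
IR = μ / tracking error = -1.8250 / 2.5223 = -0.7235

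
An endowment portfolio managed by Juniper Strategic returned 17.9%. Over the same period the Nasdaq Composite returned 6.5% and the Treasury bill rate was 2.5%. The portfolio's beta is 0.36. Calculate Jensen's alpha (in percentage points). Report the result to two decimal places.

CAPM expected return = Rf + β(Rm − Rf) = 2.5% + 0.36 × (6.5% − 2.5%) = 2.5 + 0.36 × 4.00 = 3.9400%
Jensen's α = Rp − E[R] = 17.9% − 3.9400% = 13.9600

13.96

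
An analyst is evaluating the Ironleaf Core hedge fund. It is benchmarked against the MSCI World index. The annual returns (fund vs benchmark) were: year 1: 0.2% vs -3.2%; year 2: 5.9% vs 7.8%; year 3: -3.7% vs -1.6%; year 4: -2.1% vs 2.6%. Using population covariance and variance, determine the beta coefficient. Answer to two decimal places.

r̄p = 0.0750%,  r̄m = 1.4000%
Cov = Σ(rp − r̄p)(rm − r̄m) / 4 = 11.3550
Var(rm) = Σ(rm − r̄m)² / 4 = 18.1400
β = Cov / Var = 11.3550 / 18.1400 = 0.6260

0.63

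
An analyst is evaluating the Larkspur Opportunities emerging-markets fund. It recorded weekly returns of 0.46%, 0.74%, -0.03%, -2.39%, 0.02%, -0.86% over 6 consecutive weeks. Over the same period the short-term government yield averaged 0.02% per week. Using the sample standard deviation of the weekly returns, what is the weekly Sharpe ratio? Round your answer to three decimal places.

μ = (0.46 + 0.74 − 0.03 − 2.39 + 0.02 − 0.86) / 6 = -2.060 / 6 = -0.3433%
Σ(r − μ)² = (0.46 − (-0.3433))² + (0.74 − (-0.3433))² + … = 6.5049
sample σ = √(6.5049 / 5) = √1.3010 = 1.1406%
Sharpe = (μ − rf) / σ = (-0.3433 − 0.02) / 1.1406 = -0.3633 / 1.1406 = -0.3185

-0.319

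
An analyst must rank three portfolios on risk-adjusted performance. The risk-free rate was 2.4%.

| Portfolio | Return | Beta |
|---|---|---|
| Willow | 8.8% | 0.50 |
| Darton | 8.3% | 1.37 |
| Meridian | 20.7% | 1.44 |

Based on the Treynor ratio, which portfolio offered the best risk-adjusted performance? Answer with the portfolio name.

Willow: Treynor = (8.8% − 2.4%) / 0.50 = 12.800
Darton: Treynor = (8.3% − 2.4%) / 1.37 = 4.307
Meridian: Treynor = (20.7% − 2.4%) / 1.44 = 12.708
Highest: Willow (12.800).

Willow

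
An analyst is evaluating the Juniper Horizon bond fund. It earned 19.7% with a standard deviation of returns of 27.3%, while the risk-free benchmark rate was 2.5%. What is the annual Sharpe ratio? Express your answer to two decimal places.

Sharpe = (Rp − Rf) / σp = (19.7% − 2.5%) / 27.3% = 17.20% / 27.3% = 0.6300

0.63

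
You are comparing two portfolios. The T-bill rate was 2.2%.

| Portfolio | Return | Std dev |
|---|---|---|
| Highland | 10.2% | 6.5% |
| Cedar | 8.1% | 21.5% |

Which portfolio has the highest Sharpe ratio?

Highland: Sharpe ratio = (10.2% − 2.2%) / 6.5% = 1.231
Cedar: Sharpe ratio = (8.1% − 2.2%) / 21.5% = 0.274
Highest: Highland (1.231).

Highland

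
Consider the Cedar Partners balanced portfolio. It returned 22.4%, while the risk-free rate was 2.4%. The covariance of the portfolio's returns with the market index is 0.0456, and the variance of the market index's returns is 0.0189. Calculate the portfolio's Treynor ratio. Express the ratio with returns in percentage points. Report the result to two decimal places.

8.29

β = Cov / Var = 0.0456 / 0.0189 = 2.4127
Treynor = (Rp − Rf) / β = (22.4% − 2.4%) / 2.4127 = 20.00 / 2.4127 = 8.2895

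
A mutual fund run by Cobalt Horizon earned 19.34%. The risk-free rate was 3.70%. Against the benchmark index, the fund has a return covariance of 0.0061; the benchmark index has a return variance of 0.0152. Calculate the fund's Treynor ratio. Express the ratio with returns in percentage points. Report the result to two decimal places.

38.97

β = Cov / Var = 0.0061 / 0.0152 = 0.4013
Treynor = (Rp − Rf) / β = (19.34% − 3.70%) / 0.4013 = 15.64 / 0.4013 = 38.9733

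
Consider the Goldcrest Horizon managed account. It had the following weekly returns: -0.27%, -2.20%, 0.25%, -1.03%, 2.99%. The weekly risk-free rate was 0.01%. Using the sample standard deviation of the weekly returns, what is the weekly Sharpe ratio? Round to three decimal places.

r̄ = (-0.27 − 2.2 + 0.25 − 1.03 + 2.99) / 5 = -0.260 / 5 = -0.0520%
Sample std dev = √[14.9629 / 4] = 1.9341%
Sharpe = (r̄ − rf) / σ = (-0.0520 − 0.01) / 1.9341 = -0.0620 / 1.9341 = -0.0321

-0.032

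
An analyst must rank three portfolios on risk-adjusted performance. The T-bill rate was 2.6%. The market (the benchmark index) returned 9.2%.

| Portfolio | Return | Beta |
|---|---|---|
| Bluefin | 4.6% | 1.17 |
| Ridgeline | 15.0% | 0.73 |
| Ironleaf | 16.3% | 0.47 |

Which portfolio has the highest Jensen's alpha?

Bluefin: α = 4.6% − [2.6% + 1.17 × (9.2% − 2.6%)] = -5.722
Ridgeline: α = 15.0% − [2.6% + 0.73 × (9.2% − 2.6%)] = 7.582
Ironleaf: α = 16.3% − [2.6% + 0.47 × (9.2% − 2.6%)] = 10.598
Highest: Ironleaf (10.598).

Ironleaf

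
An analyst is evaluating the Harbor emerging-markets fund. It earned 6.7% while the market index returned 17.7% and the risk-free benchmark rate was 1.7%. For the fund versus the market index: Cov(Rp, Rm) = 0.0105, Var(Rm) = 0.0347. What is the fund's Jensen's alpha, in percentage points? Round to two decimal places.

0.16

β = Cov / Var = 0.0105 / 0.0347 = 0.3026
E[R] = Rf + β(Rm − Rf) = 1.7% + 0.3026 × (17.7% − 1.7%) = 6.5416%
α = Rp − E[R] = 6.7% − 6.5416% = 0.1584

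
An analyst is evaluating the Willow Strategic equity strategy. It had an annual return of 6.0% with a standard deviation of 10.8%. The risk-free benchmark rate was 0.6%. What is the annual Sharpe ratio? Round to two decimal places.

Sharpe = (Rp − Rf) / σp = (6.0% − 0.6%) / 10.8% = 5.40% / 10.8% = 0.5000

0.50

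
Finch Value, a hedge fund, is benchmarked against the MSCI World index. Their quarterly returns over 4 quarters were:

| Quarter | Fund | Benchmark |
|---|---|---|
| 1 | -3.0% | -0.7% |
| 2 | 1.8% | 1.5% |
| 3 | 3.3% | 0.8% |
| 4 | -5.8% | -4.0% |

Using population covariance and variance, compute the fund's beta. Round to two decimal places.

r̄p = -0.9250%,  r̄m = -0.6000%
Cov = Σ(rp − r̄p)(rm − r̄m) / 4 = 7.1050
Var(rm) = Σ(rm − r̄m)² / 4 = 4.4850
β = Cov / Var = 7.1050 / 4.4850 = 1.5842

1.58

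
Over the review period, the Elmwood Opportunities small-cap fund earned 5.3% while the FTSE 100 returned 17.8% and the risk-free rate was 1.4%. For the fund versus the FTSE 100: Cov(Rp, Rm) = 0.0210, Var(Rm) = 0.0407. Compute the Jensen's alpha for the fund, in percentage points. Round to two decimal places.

β = Cov / Var = 0.0210 / 0.0407 = 0.5160
E[R] = Rf + β(Rm − Rf) = 1.4% + 0.5160 × (17.8% − 1.4%) = 9.8624%
α = Rp − E[R] = 5.3% − 9.8624% = -4.5624

-4.56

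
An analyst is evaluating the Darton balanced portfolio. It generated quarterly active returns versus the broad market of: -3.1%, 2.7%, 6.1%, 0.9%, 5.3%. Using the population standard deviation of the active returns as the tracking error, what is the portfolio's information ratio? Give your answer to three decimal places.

0.720

Mean return r̄ = 11.90 / 5 = 2.3800%
Population σ = √[Σ(r − r̄)² / 5] = √[54.6880 / 5] = √10.9376 = 3.3072%
IR = r̄ / tracking error = 2.3800 / 3.3072 = 0.7196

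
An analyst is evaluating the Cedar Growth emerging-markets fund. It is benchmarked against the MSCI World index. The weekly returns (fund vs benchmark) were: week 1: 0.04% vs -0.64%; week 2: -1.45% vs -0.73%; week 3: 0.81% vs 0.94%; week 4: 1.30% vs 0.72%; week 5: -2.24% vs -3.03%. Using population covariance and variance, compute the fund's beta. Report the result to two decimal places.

r̄p = -0.3080%,  r̄m = -0.5480%
Cov = Σ(rp − r̄p)(rm − r̄m) / 5 = 1.7347
Var(rm) = Σ(rm − r̄m)² / 5 = 2.0048
β = Cov / Var = 1.7347 / 2.0048 = 0.8653

0.87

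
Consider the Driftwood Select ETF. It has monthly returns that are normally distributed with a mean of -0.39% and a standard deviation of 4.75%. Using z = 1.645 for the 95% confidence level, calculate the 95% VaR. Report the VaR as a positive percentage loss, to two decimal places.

VaR (as % loss) = −(μ − z·σ) = −(-0.39% − 1.645 × 4.75%) = −(-8.20375%) = 8.20375%

8.20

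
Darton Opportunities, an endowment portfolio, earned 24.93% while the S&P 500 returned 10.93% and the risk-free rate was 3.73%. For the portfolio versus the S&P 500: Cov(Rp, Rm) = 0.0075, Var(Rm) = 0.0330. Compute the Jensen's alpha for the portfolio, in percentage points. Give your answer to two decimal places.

19.56

β = Cov / Var = 0.0075 / 0.0330 = 0.2273
E[R] = Rf + β(Rm − Rf) = 3.73% + 0.2273 × (10.93% − 3.73%) = 5.3666%
α = Rp − E[R] = 24.93% − 5.3666% = 19.5634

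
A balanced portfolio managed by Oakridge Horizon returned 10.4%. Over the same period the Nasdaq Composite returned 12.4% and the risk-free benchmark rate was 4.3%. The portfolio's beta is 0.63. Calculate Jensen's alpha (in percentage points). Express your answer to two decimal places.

1.00

CAPM expected return = Rf + β(Rm − Rf) = 4.3% + 0.63 × (12.4% − 4.3%) = 4.3 + 0.63 × 8.10 = 9.4030%
Jensen's α = Rp − E[R] = 10.4% − 9.4030% = 0.9970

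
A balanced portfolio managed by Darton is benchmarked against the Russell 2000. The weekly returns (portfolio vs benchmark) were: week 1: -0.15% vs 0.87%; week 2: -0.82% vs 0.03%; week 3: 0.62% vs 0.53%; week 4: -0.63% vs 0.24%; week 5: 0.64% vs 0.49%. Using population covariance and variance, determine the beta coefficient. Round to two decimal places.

r̄p = -0.0680%,  r̄m = 0.4320%
Cov = Σ(rp − r̄p)(rm − r̄m) / 5 = 0.0966
Var(rm) = Σ(rm − r̄m)² / 5 = 0.0807
β = Cov / Var = 0.0966 / 0.0807 = 1.1970

1.20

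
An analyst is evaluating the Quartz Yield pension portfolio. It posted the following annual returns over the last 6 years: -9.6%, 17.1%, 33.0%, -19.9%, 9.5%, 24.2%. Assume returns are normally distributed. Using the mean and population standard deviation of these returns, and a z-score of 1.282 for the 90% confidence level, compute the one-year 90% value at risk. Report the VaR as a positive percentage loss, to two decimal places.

Mean return r̄ = 54.30 / 6 = 9.0500%
Σ(r − r̄)² = 2054.0550; population σ = √(2054.0550/6) = 18.5025%
VaR = −(r̄ − z·σ) = −(9.0500 − 1.282 × 18.5025) = −(-14.6702) = 14.6702%

14.67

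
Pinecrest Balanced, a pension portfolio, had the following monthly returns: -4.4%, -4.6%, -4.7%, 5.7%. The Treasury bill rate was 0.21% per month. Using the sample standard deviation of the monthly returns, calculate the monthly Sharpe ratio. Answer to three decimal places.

r̄ = (-4.4 − 4.6 − 4.7 + 5.7) / 4 = -2.0000%
Σ(r − r̄)² = (-4.4 − (-2.0000))² + (-4.6 − (-2.0000))² + … = 79.1000
sample σ = √(79.1000 / 3) = √26.3667 = 5.1349%
Sharpe = (r̄ − rf) / σ = (-2.0000 − 0.21) / 5.1349 = -2.2100 / 5.1349 = -0.4304

-0.430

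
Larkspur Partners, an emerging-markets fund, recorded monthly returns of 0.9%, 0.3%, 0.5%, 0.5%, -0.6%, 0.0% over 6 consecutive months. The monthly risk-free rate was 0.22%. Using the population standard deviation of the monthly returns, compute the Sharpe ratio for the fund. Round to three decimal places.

0.099

r̄ = (0.9 + 0.3 + 0.5 + 0.5 − 0.6 + 0) / 6 = 1.60 / 6 = 0.2667%
Population σ = √[Σ(r − r̄)² / 6] = √[1.3333 / 6] = √0.2222 = 0.4714%
Sharpe = (r̄ − rf) / σ = (0.2667 − 0.22) / 0.4714 = 0.0467 / 0.4714 = 0.0991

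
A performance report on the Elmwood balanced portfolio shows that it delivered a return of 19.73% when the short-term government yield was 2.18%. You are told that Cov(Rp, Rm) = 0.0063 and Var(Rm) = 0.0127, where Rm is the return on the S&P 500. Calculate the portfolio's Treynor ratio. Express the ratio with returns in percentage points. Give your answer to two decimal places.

35.38

β = Cov / Var = 0.0063 / 0.0127 = 0.4961
Treynor = (Rp − Rf) / β = (19.73% − 2.18%) / 0.4961 = 17.55 / 0.4961 = 35.3759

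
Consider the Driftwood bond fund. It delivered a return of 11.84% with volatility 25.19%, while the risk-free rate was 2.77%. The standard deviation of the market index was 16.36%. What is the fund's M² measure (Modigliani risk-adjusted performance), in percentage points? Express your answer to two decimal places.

Sharpe = (Rp − Rf) / σp = (11.84% − 2.77%) / 25.19% = 0.3601
M² = Rf + Sharpe × σm = 2.77% + 0.3601 × 16.36% = 8.6612%

8.66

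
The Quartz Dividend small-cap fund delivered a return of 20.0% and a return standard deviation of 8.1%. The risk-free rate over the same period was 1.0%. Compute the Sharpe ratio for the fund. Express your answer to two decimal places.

2.35

Sharpe = (Rp − Rf) / σp = (20.0% − 1.0%) / 8.1% = 19.00% / 8.1% = 2.3457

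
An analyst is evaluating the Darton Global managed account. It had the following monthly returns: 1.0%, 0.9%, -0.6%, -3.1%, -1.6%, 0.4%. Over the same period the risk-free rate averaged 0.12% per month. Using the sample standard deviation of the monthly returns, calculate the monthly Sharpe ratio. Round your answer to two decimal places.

r̄ = (1 + 0.9 − 0.6 − 3.1 − 1.6 + 0.4) / 6 = -3.00 / 6 = -0.5000%
Sample std dev = √[13.0000 / 5] = 1.6125%
Sharpe = (r̄ − rf) / σ = (-0.5000 − 0.12) / 1.6125 = -0.6200 / 1.6125 = -0.3845

-0.38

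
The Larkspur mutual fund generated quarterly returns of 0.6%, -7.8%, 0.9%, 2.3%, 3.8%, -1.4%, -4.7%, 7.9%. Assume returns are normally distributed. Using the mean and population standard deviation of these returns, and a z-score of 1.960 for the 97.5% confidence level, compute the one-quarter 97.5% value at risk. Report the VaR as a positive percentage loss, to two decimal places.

8.78

Mean return μ = 1.60 / 8 = 0.2000%
Σ(r − μ)² = (0.6 − 0.2000)² + (-7.8 − 0.2000)² + … = 167.8800
population σ = √(167.8800 / 8) = √20.9850 = 4.5809%
VaR = −(μ − z·σ) = −(0.2000 − 1.960 × 4.5809) = −(-8.7786) = 8.7786%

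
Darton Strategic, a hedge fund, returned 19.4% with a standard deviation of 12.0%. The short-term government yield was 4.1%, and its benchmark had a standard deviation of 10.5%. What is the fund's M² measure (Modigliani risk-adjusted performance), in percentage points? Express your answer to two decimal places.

Sharpe = (Rp − Rf) / σp = (19.4% − 4.1%) / 12.0% = 1.2750
M² = Rf + Sharpe × σm = 4.1% + 1.2750 × 10.5% = 17.4875%

17.49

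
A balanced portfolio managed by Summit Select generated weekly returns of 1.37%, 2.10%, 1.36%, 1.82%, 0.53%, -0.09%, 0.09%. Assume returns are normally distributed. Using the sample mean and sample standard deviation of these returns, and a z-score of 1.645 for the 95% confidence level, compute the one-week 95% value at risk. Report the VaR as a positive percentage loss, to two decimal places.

Mean return r̄ = 7.180 / 7 = 1.0257%
Σ(r − r̄)² = 4.3814; sample σ = √(4.3814/6) = 0.8545%
VaR = −(r̄ − z·σ) = −(1.0257 − 1.645 × 0.8545) = −(-0.3800) = 0.3800%

0.38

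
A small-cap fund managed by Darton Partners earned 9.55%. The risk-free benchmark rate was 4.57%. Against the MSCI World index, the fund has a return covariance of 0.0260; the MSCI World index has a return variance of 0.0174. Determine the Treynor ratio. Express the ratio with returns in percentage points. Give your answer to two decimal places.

3.33

β = Cov / Var = 0.0260 / 0.0174 = 1.4943
Treynor = (Rp − Rf) / β = (9.55% − 4.57%) / 1.4943 = 4.98 / 1.4943 = 3.3327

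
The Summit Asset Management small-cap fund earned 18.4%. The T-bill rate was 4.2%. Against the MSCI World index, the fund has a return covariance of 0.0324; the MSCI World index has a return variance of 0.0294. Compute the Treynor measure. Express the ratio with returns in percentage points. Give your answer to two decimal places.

12.89

β = Cov / Var = 0.0324 / 0.0294 = 1.1020
Treynor = (Rp − Rf) / β = (18.4% − 4.2%) / 1.1020 = 14.20 / 1.1020 = 12.8857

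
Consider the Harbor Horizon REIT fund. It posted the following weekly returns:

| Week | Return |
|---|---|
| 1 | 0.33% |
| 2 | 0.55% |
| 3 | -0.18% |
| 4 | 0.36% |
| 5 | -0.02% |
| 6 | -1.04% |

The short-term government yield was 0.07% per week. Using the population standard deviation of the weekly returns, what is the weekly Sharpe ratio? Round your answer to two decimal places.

-0.13

μ = (0.33 + 0.55 − 0.18 + 0.36 − 0.02 − 1.04) / 6 = 0.0000%
Σ(r − μ)² = (0.33 − 0.0000)² + (0.55 − 0.0000)² + (-0.18 − 0.0000)² + … = 1.6554
σ = √[1.6554 / 6] = 0.5253%
Sharpe = (μ − rf) / σ = (0.0000 − 0.07) / 0.5253 = -0.0700 / 0.5253 = -0.1333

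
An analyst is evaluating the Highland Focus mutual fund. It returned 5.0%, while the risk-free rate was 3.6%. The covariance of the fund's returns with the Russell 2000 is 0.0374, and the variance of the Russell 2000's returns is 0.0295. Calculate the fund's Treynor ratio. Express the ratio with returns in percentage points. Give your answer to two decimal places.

β = Cov / Var = 0.0374 / 0.0295 = 1.2678
Treynor = (Rp − Rf) / β = (5.0% − 3.6%) / 1.2678 = 1.40 / 1.2678 = 1.1043

1.10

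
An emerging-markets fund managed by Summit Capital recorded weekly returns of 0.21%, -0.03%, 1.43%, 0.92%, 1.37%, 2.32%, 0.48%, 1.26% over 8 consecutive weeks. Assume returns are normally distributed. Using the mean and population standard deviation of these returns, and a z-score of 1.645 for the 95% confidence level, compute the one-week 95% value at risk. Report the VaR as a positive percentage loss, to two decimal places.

0.18

μ = (0.21 − 0.03 + 1.43 + 0.92 + 1.37 + 2.32 + 0.48 + 1.26) / 8 = 0.9950%
Population σ = √[Σ(r − μ)² / 8] = √[4.0934 / 8] = √0.5117 = 0.7153%
VaR = −(μ − z·σ) = −(0.9950 − 1.645 × 0.7153) = −(-0.1817) = 0.1817%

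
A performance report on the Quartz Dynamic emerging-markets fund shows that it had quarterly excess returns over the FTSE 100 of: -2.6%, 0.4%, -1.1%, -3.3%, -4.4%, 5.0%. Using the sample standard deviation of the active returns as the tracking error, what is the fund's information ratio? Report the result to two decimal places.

-0.30

r̄ = (-2.6 + 0.4 − 1.1 − 3.3 − 4.4 + 5) / 6 = -6.00 / 6 = -1.0000%
Σ(r − r̄)² = (-2.6 − (-1.0000))² + (0.4 − (-1.0000))² + (-1.1 − (-1.0000))² + … = 57.3800
σ = √[57.3800 / 5] = 3.3876%
IR = r̄ / tracking error = -1.0000 / 3.3876 = -0.2952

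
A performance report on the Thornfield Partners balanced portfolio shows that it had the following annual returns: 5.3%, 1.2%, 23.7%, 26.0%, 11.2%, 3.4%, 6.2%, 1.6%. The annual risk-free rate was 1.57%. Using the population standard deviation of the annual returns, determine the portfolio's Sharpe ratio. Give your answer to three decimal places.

0.900

r̄ = (5.3 + 1.2 + 23.7 + 26 + 11.2 + 3.4 + 6.2 + 1.6) / 8 = 78.60 / 8 = 9.8250%
Population std dev = √[672.9750 / 8] = 9.1718%
Sharpe = (r̄ − rf) / σ = (9.8250 − 1.57) / 9.1718 = 8.2550 / 9.1718 = 0.9000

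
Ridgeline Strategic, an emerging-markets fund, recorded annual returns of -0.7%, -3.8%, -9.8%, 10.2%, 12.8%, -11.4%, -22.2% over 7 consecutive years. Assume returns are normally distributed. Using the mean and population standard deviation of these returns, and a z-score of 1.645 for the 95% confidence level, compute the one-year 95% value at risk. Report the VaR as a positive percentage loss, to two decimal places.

22.34

r̄ = (-0.7 − 3.8 − 9.8 + 10.2 + 12.8 − 11.4 − 22.2) / 7 = -3.5571%
Σ(r − r̄)² = (-0.7 − (-3.5571))² + (-3.8 − (-3.5571))² + (-9.8 − (-3.5571))² + … = 913.0771
population σ = √(913.0771 / 7) = √130.4396 = 11.4210%
VaR = −(r̄ − z·σ) = −(-3.5571 − 1.645 × 11.4210) = −(-22.3446) = 22.3446%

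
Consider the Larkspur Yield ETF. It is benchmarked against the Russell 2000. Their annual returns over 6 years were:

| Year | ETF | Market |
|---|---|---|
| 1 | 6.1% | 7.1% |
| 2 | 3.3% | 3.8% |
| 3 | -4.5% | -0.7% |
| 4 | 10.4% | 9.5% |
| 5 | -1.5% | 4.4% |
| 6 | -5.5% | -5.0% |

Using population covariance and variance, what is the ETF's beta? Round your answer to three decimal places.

1.094

r̄p = 1.3833%,  r̄m = 3.1833%
Cov = Σ(rp − r̄p)(rm − r̄m) / 6 = 25.3797
Var(rm) = Σ(rm − r̄m)² / 6 = 23.1914
β = Cov / Var = 25.3797 / 23.1914 = 1.0944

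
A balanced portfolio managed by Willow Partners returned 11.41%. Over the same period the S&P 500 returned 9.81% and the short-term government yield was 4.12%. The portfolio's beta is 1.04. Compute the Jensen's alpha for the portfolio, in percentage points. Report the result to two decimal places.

1.37

CAPM expected return = Rf + β(Rm − Rf) = 4.12% + 1.04 × (9.81% − 4.12%) = 4.12 + 1.04 × 5.69 = 10.0376%
Jensen's α = Rp − E[R] = 11.41% − 10.0376% = 1.3724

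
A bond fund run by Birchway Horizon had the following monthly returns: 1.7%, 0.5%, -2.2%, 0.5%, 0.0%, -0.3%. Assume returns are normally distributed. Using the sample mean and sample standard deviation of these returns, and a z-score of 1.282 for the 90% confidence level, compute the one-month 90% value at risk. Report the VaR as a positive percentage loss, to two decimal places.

Mean return r̄ = 0.20 / 6 = 0.0333%
Σ(r − r̄)² = (1.7 − 0.0333)² + (0.5 − 0.0333)² + (-2.2 − 0.0333)² + … = 8.3133
σ = √[8.3133 / 5] = 1.2894%
VaR = −(r̄ − z·σ) = −(0.0333 − 1.282 × 1.2894) = −(-1.6197) = 1.6197%

1.62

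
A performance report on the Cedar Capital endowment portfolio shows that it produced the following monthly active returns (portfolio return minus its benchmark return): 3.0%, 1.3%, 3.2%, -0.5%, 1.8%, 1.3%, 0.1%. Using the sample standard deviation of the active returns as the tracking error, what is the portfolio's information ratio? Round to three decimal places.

Mean return μ = 10.20 / 7 = 1.4571%
Σ(r − μ)² = (3 − 1.4571)² + (1.3 − 1.4571)² + (3.2 − 1.4571)² + … = 11.2571
σ = √[11.2571 / 6] = 1.3697%
IR = μ / tracking error = 1.4571 / 1.3697 = 1.0638

1.064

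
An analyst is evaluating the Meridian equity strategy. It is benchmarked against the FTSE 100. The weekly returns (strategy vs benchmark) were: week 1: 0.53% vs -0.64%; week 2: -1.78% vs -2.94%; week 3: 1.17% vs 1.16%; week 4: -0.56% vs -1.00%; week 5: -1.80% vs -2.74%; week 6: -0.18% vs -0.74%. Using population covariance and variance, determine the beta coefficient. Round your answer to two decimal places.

0.77

r̄p = -0.4367%,  r̄m = -1.1500%
Cov = Σ(rp − r̄p)(rm − r̄m) / 6 = 1.4772
Var(rm) = Σ(rm − r̄m)² / 6 = 1.9198
β = Cov / Var = 1.4772 / 1.9198 = 0.7695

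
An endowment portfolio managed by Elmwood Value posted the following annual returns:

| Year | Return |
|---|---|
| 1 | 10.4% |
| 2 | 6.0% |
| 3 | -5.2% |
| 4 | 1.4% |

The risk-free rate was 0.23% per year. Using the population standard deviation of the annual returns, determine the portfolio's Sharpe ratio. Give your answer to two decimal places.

0.51

Mean return r̄ = 12.60 / 4 = 3.1500%
Σ(r − r̄)² = (10.4 − 3.1500)² + (6 − 3.1500)² + … = 133.4700
population σ = √(133.4700 / 4) = √33.3675 = 5.7765%
Sharpe = (r̄ − rf) / σ = (3.1500 − 0.23) / 5.7765 = 2.9200 / 5.7765 = 0.5055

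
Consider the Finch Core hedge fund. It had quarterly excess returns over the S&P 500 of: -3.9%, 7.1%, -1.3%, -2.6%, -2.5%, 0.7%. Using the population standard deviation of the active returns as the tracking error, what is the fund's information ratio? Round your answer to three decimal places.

-0.114

μ = (-3.9 + 7.1 − 1.3 − 2.6 − 2.5 + 0.7) / 6 = -0.4167%
Σ(r − μ)² = 79.7683; population σ = √(79.7683/6) = 3.6462%
IR = μ / tracking error = -0.4167 / 3.6462 = -0.1143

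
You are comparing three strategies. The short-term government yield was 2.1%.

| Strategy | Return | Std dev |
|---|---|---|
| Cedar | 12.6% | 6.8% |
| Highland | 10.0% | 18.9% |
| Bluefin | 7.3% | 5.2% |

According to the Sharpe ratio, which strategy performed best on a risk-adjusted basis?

Cedar

Cedar: Sharpe ratio = (12.6% − 2.1%) / 6.8% = 1.544
Highland: Sharpe ratio = (10.0% − 2.1%) / 18.9% = 0.418
Bluefin: Sharpe ratio = (7.3% − 2.1%) / 5.2% = 1.000
Highest: Cedar (1.544).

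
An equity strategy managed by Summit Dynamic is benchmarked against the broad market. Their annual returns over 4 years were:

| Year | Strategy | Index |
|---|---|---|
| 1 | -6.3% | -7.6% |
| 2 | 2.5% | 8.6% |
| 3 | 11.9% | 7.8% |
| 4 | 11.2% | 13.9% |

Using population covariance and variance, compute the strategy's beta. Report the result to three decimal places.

0.811

r̄p = 4.8250%,  r̄m = 5.6750%
Cov = Σ(rp − r̄p)(rm − r̄m) / 4 = 52.0881
Var(rm) = Σ(rm − r̄m)² / 4 = 64.2369
β = Cov / Var = 52.0881 / 64.2369 = 0.8109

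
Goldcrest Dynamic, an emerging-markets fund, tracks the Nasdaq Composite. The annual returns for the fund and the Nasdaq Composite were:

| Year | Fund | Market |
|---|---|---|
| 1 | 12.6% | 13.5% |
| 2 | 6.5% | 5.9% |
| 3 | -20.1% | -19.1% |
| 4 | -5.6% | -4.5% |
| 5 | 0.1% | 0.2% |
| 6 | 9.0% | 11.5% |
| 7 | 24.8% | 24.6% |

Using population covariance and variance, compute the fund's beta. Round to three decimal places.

1.011

r̄p = 3.9000%,  r̄m = 4.5857%
Cov = Σ(rp − r̄p)(rm − r̄m) / 7 = 172.2814
Var(rm) = Σ(rm − r̄m)² / 7 = 170.3384
β = Cov / Var = 172.2814 / 170.3384 = 1.0114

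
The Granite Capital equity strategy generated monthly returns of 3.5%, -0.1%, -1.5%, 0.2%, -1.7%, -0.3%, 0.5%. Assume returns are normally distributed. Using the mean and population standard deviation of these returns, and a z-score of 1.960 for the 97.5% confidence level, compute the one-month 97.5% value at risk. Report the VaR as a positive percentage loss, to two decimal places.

μ = (3.5 − 0.1 − 1.5 + 0.2 − 1.7 − 0.3 + 0.5) / 7 = 0.60 / 7 = 0.0857%
Population σ = √[Σ(r − μ)² / 7] = √[17.7286 / 7] = √2.5327 = 1.5914%
VaR = −(μ − z·σ) = −(0.0857 − 1.960 × 1.5914) = −(-3.0334) = 3.0334%

3.03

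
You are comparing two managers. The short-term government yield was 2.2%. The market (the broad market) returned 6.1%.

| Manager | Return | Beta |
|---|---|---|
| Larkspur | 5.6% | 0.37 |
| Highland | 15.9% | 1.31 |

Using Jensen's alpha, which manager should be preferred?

Larkspur: α = 5.6% − [2.2% + 0.37 × (6.1% − 2.2%)] = 1.957
Highland: α = 15.9% − [2.2% + 1.31 × (6.1% − 2.2%)] = 8.591
Highest: Highland (8.591).

Highland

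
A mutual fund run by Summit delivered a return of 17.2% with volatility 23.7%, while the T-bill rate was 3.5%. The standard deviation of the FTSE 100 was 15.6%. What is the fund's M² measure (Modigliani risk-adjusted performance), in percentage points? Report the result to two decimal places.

Sharpe = (Rp − Rf) / σp = (17.2% − 3.5%) / 23.7% = 0.5781
M² = Rf + Sharpe × σm = 3.5% + 0.5781 × 15.6% = 12.5184%

12.52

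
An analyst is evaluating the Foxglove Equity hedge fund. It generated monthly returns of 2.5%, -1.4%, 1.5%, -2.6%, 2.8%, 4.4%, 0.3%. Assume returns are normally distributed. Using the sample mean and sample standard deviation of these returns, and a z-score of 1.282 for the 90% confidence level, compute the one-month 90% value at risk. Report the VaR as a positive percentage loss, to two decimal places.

μ = (2.5 − 1.4 + 1.5 − 2.6 + 2.8 + 4.4 + 0.3) / 7 = 1.0714%
Σ(r − μ)² = (2.5 − 1.0714)² + (-1.4 − 1.0714)² + (1.5 − 1.0714)² + … = 36.4743
σ = √[36.4743 / 6] = 2.4656%
VaR = −(μ − z·σ) = −(1.0714 − 1.282 × 2.4656) = −(-2.0895) = 2.0895%

2.09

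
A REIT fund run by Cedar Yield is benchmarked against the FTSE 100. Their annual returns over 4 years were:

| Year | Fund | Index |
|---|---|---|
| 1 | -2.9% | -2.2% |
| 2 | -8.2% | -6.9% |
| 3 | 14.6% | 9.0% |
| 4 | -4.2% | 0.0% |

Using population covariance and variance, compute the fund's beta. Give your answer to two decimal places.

1.46

r̄p = -0.1750%,  r̄m = -0.0250%
Cov = Σ(rp − r̄p)(rm − r̄m) / 4 = 48.5856
Var(rm) = Σ(rm − r̄m)² / 4 = 33.3619
β = Cov / Var = 48.5856 / 33.3619 = 1.4563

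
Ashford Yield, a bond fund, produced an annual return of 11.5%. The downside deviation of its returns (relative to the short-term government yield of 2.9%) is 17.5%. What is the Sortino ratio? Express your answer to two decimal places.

Sortino = (Rp − Rf) / σd = (11.5% − 2.9%) / 17.5% = 8.60% / 17.5% = 0.4914

0.49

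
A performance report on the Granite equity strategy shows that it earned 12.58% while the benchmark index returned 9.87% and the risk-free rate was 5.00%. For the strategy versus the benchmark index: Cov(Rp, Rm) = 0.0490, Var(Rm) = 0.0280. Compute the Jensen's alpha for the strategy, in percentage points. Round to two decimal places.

β = Cov / Var = 0.0490 / 0.0280 = 1.7500
E[R] = Rf + β(Rm − Rf) = 5.00% + 1.7500 × (9.87% − 5.00%) = 13.5225%
α = Rp − E[R] = 12.58% − 13.5225% = -0.9425

-0.94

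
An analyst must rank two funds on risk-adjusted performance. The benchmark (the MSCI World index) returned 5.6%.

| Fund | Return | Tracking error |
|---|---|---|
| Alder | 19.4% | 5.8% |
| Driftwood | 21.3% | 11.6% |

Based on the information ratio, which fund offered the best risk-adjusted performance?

Alder: IR = (19.4% − 5.6%) / 5.8% = 2.379
Driftwood: IR = (21.3% − 5.6%) / 11.6% = 1.353
Highest: Alder (2.379).

Alder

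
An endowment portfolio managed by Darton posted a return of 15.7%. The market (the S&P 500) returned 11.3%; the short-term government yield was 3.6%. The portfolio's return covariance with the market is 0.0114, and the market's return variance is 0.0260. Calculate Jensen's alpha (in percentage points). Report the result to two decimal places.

β = Cov / Var = 0.0114 / 0.0260 = 0.4385
E[R] = Rf + β(Rm − Rf) = 3.6% + 0.4385 × (11.3% − 3.6%) = 6.9765%
α = Rp − E[R] = 15.7% − 6.9765% = 8.7235

8.72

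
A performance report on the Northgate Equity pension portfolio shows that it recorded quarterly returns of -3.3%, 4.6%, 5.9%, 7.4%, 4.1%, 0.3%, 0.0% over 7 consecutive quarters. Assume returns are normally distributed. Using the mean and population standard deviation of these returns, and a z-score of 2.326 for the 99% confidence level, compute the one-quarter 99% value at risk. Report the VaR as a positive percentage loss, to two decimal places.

r̄ = (-3.3 + 4.6 + 5.9 + 7.4 + 4.1 + 0.3 + 0) / 7 = 2.7143%
Population σ = √[Σ(r − r̄)² / 7] = √[86.9486 / 7] = √12.4212 = 3.5244%
VaR = −(r̄ − z·σ) = −(2.7143 − 2.326 × 3.5244) = −(-5.4835) = 5.4835%

5.48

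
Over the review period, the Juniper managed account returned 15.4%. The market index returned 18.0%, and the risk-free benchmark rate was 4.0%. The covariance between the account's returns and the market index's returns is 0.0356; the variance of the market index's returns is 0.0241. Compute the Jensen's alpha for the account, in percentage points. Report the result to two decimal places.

-9.28

β = Cov / Var = 0.0356 / 0.0241 = 1.4772
E[R] = Rf + β(Rm − Rf) = 4.0% + 1.4772 × (18.0% − 4.0%) = 24.6808%
α = Rp − E[R] = 15.4% − 24.6808% = -9.2808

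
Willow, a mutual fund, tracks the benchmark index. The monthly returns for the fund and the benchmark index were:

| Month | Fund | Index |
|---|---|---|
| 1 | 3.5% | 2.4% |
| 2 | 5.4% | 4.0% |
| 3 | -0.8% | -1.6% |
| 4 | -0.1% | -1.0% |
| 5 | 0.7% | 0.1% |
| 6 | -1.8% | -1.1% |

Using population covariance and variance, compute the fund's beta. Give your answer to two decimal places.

1.20

r̄p = 1.1500%,  r̄m = 0.4667%
Cov = Σ(rp − r̄p)(rm − r̄m) / 6 = 5.0350
Var(rm) = Σ(rm − r̄m)² / 6 = 4.2056
β = Cov / Var = 5.0350 / 4.2056 = 1.1972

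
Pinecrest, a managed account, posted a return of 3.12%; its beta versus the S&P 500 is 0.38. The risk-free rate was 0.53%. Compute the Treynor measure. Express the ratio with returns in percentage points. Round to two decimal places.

Treynor = (Rp − Rf) / β = (3.12% − 0.53%) / 0.38 = 2.59 / 0.38 = 6.8158

6.82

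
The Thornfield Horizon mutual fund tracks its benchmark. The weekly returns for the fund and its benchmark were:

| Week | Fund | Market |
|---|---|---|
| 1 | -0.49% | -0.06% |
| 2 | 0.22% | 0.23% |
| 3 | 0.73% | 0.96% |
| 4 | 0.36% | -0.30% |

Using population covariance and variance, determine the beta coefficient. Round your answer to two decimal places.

0.56

r̄p = 0.2050%,  r̄m = 0.2075%
Cov = Σ(rp − r̄p)(rm − r̄m) / 4 = 0.1257
Var(rm) = Σ(rm − r̄m)² / 4 = 0.2240
β = Cov / Var = 0.1257 / 0.2240 = 0.5612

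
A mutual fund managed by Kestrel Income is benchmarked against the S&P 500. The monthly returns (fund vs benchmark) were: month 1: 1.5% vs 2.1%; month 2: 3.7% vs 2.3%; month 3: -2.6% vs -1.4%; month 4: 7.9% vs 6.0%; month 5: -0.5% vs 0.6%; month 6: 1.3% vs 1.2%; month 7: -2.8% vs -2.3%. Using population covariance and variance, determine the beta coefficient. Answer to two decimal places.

1.35

r̄p = 1.2143%,  r̄m = 1.2143%
Cov = Σ(rp − r̄p)(rm − r̄m) / 7 = 8.5827
Var(rm) = Σ(rm − r̄m)² / 7 = 6.3469
β = Cov / Var = 8.5827 / 6.3469 = 1.3523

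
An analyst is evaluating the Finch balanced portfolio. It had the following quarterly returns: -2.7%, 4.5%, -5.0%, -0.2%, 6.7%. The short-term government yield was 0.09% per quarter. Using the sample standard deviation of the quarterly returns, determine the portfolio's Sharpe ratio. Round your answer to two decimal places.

r̄ = (-2.7 + 4.5 − 5 − 0.2 + 6.7) / 5 = 3.30 / 5 = 0.6600%
Σ(r − r̄)² = (-2.7 − 0.6600)² + (4.5 − 0.6600)² + … = 95.2920
σ = √[95.2920 / 4] = 4.8809%
Sharpe = (r̄ − rf) / σ = (0.6600 − 0.09) / 4.8809 = 0.5700 / 4.8809 = 0.1168

0.12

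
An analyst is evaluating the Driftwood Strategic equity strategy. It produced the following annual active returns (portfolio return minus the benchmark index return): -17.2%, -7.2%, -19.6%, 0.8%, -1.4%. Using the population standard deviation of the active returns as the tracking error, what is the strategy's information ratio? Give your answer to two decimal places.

μ = (-17.2 − 7.2 − 19.6 + 0.8 − 1.4) / 5 = -8.9200%
Population σ = √[Σ(r − μ)² / 5] = √[336.6080 / 5] = √67.3216 = 8.2050%
IR = μ / tracking error = -8.9200 / 8.2050 = -1.0871

-1.09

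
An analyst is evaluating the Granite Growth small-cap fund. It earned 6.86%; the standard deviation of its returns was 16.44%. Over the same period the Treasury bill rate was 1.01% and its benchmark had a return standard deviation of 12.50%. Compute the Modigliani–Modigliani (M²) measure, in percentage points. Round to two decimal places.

Sharpe = (Rp − Rf) / σp = (6.86% − 1.01%) / 16.44% = 0.3558
M² = Rf + Sharpe × σm = 1.01% + 0.3558 × 12.50% = 5.4575%

5.46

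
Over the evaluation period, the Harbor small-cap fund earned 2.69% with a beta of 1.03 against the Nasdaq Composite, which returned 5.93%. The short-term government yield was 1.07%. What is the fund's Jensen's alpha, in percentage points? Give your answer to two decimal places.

-3.39

CAPM expected return = Rf + β(Rm − Rf) = 1.07% + 1.03 × (5.93% − 1.07%) = 1.07 + 1.03 × 4.86 = 6.0758%
Jensen's α = Rp − E[R] = 2.69% − 6.0758% = -3.3858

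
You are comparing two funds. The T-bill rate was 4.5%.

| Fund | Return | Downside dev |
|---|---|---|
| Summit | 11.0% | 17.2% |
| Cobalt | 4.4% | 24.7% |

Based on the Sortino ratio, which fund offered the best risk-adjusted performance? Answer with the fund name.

Summit: Sortino ratio = (11.0% − 4.5%) / 17.2% = 0.378
Cobalt: Sortino ratio = (4.4% − 4.5%) / 24.7% = -0.004
Highest: Summit (0.378).

Summit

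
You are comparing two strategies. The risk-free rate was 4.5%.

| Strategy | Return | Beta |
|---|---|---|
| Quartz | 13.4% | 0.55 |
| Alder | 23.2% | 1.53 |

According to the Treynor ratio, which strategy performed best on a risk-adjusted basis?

Quartz

Quartz: Treynor = (13.4% − 4.5%) / 0.55 = 16.182
Alder: Treynor = (23.2% − 4.5%) / 1.53 = 12.222
Highest: Quartz (16.182).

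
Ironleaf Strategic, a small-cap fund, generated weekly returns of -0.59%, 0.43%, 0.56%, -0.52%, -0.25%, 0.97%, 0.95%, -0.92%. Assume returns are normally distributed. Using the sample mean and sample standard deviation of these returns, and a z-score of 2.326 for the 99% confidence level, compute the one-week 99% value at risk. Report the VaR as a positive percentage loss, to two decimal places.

1.64

Mean return r̄ = 0.630 / 8 = 0.0788%
Sample σ = √[Σ(r − r̄)² / 7] = √[3.8197 / 7] = √0.5457 = 0.7387%
VaR = −(r̄ − z·σ) = −(0.0788 − 2.326 × 0.7387) = −(-1.6394) = 1.6394%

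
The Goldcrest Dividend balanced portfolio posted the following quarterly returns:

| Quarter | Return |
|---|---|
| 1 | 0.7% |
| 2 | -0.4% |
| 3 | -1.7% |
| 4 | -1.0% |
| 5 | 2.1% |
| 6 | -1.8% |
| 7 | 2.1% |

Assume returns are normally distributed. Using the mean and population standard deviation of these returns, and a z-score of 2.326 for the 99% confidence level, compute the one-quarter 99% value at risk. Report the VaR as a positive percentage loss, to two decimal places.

3.58

r̄ = (0.7 − 0.4 − 1.7 − 1 + 2.1 − 1.8 + 2.1) / 7 = 0.00 / 7 = 0.0000%
Population σ = √[Σ(r − r̄)² / 7] = √[16.6000 / 7] = √2.3714 = 1.5399%
VaR = −(r̄ − z·σ) = −(0.0000 − 2.326 × 1.5399) = −(-3.5818) = 3.5818%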